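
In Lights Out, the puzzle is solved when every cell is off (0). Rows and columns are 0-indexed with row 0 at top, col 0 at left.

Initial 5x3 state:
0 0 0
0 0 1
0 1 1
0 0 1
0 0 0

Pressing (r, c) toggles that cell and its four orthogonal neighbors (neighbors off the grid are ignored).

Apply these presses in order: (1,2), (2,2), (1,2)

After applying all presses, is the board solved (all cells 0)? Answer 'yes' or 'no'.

Answer: yes

Derivation:
After press 1 at (1,2):
0 0 1
0 1 0
0 1 0
0 0 1
0 0 0

After press 2 at (2,2):
0 0 1
0 1 1
0 0 1
0 0 0
0 0 0

After press 3 at (1,2):
0 0 0
0 0 0
0 0 0
0 0 0
0 0 0

Lights still on: 0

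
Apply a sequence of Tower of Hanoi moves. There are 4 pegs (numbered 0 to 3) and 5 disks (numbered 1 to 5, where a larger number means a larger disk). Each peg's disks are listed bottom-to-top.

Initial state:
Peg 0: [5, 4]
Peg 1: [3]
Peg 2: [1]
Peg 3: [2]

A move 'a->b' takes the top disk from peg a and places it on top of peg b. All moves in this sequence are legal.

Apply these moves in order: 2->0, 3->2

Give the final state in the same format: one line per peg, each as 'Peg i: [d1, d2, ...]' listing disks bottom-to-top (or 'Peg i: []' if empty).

Answer: Peg 0: [5, 4, 1]
Peg 1: [3]
Peg 2: [2]
Peg 3: []

Derivation:
After move 1 (2->0):
Peg 0: [5, 4, 1]
Peg 1: [3]
Peg 2: []
Peg 3: [2]

After move 2 (3->2):
Peg 0: [5, 4, 1]
Peg 1: [3]
Peg 2: [2]
Peg 3: []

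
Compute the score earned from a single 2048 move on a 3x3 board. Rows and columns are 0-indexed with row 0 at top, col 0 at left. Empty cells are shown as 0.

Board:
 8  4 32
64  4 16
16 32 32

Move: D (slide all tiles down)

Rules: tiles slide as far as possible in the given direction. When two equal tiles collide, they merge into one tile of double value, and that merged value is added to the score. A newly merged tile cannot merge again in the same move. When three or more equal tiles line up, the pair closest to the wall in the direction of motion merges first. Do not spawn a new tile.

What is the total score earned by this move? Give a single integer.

Answer: 8

Derivation:
Slide down:
col 0: [8, 64, 16] -> [8, 64, 16]  score +0 (running 0)
col 1: [4, 4, 32] -> [0, 8, 32]  score +8 (running 8)
col 2: [32, 16, 32] -> [32, 16, 32]  score +0 (running 8)
Board after move:
 8  0 32
64  8 16
16 32 32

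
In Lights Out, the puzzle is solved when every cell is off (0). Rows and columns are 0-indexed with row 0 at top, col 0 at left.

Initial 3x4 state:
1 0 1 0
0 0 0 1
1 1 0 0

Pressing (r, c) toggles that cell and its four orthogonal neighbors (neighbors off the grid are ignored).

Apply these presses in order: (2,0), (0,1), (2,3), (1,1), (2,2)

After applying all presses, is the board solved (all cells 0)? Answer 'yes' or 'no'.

Answer: yes

Derivation:
After press 1 at (2,0):
1 0 1 0
1 0 0 1
0 0 0 0

After press 2 at (0,1):
0 1 0 0
1 1 0 1
0 0 0 0

After press 3 at (2,3):
0 1 0 0
1 1 0 0
0 0 1 1

After press 4 at (1,1):
0 0 0 0
0 0 1 0
0 1 1 1

After press 5 at (2,2):
0 0 0 0
0 0 0 0
0 0 0 0

Lights still on: 0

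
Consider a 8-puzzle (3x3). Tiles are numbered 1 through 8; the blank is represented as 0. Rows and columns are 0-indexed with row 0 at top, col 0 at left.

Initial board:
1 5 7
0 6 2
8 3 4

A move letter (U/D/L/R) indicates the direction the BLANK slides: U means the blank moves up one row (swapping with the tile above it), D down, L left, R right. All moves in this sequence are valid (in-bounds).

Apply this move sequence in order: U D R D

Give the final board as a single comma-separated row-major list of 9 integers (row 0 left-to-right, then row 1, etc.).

After move 1 (U):
0 5 7
1 6 2
8 3 4

After move 2 (D):
1 5 7
0 6 2
8 3 4

After move 3 (R):
1 5 7
6 0 2
8 3 4

After move 4 (D):
1 5 7
6 3 2
8 0 4

Answer: 1, 5, 7, 6, 3, 2, 8, 0, 4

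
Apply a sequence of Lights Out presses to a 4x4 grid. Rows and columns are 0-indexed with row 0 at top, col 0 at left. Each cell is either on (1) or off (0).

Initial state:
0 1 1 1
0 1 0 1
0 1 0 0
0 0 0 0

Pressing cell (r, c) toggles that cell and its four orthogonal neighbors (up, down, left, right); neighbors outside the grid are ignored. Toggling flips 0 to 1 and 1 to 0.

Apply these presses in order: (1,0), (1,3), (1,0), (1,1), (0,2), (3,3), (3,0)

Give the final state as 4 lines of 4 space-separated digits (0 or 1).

After press 1 at (1,0):
1 1 1 1
1 0 0 1
1 1 0 0
0 0 0 0

After press 2 at (1,3):
1 1 1 0
1 0 1 0
1 1 0 1
0 0 0 0

After press 3 at (1,0):
0 1 1 0
0 1 1 0
0 1 0 1
0 0 0 0

After press 4 at (1,1):
0 0 1 0
1 0 0 0
0 0 0 1
0 0 0 0

After press 5 at (0,2):
0 1 0 1
1 0 1 0
0 0 0 1
0 0 0 0

After press 6 at (3,3):
0 1 0 1
1 0 1 0
0 0 0 0
0 0 1 1

After press 7 at (3,0):
0 1 0 1
1 0 1 0
1 0 0 0
1 1 1 1

Answer: 0 1 0 1
1 0 1 0
1 0 0 0
1 1 1 1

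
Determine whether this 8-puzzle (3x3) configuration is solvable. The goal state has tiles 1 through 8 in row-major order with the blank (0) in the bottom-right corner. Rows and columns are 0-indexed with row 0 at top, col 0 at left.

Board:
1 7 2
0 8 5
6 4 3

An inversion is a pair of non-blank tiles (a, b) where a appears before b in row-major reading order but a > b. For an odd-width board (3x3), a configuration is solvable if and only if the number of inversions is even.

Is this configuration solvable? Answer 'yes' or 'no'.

Answer: yes

Derivation:
Inversions (pairs i<j in row-major order where tile[i] > tile[j] > 0): 14
14 is even, so the puzzle is solvable.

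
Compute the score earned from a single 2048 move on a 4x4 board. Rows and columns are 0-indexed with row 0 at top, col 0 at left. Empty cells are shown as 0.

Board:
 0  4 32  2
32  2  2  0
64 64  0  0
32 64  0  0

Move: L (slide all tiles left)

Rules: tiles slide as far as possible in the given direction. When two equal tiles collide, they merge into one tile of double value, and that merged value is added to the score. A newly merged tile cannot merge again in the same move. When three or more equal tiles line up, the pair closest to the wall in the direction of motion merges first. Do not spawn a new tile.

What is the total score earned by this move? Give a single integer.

Answer: 132

Derivation:
Slide left:
row 0: [0, 4, 32, 2] -> [4, 32, 2, 0]  score +0 (running 0)
row 1: [32, 2, 2, 0] -> [32, 4, 0, 0]  score +4 (running 4)
row 2: [64, 64, 0, 0] -> [128, 0, 0, 0]  score +128 (running 132)
row 3: [32, 64, 0, 0] -> [32, 64, 0, 0]  score +0 (running 132)
Board after move:
  4  32   2   0
 32   4   0   0
128   0   0   0
 32  64   0   0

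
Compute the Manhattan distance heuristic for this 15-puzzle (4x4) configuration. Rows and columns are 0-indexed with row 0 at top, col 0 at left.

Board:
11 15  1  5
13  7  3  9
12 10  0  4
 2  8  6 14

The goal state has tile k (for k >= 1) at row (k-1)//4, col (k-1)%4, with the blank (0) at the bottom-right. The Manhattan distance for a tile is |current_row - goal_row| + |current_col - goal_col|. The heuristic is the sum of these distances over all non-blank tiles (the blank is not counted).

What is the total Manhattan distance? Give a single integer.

Tile 11: (0,0)->(2,2) = 4
Tile 15: (0,1)->(3,2) = 4
Tile 1: (0,2)->(0,0) = 2
Tile 5: (0,3)->(1,0) = 4
Tile 13: (1,0)->(3,0) = 2
Tile 7: (1,1)->(1,2) = 1
Tile 3: (1,2)->(0,2) = 1
Tile 9: (1,3)->(2,0) = 4
Tile 12: (2,0)->(2,3) = 3
Tile 10: (2,1)->(2,1) = 0
Tile 4: (2,3)->(0,3) = 2
Tile 2: (3,0)->(0,1) = 4
Tile 8: (3,1)->(1,3) = 4
Tile 6: (3,2)->(1,1) = 3
Tile 14: (3,3)->(3,1) = 2
Sum: 4 + 4 + 2 + 4 + 2 + 1 + 1 + 4 + 3 + 0 + 2 + 4 + 4 + 3 + 2 = 40

Answer: 40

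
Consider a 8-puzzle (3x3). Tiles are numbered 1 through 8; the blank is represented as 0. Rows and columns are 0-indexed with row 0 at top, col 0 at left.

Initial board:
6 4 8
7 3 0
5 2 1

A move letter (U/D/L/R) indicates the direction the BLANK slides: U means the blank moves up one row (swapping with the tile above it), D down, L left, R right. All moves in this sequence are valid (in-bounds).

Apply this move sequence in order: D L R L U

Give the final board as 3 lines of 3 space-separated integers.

Answer: 6 4 8
7 0 1
5 3 2

Derivation:
After move 1 (D):
6 4 8
7 3 1
5 2 0

After move 2 (L):
6 4 8
7 3 1
5 0 2

After move 3 (R):
6 4 8
7 3 1
5 2 0

After move 4 (L):
6 4 8
7 3 1
5 0 2

After move 5 (U):
6 4 8
7 0 1
5 3 2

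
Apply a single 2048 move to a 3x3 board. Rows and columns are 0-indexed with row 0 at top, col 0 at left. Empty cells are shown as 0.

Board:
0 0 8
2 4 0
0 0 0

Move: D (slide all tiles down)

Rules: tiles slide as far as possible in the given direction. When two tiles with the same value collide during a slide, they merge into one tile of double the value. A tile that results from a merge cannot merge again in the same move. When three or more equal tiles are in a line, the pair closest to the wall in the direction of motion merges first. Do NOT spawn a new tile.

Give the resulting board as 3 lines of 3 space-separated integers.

Slide down:
col 0: [0, 2, 0] -> [0, 0, 2]
col 1: [0, 4, 0] -> [0, 0, 4]
col 2: [8, 0, 0] -> [0, 0, 8]

Answer: 0 0 0
0 0 0
2 4 8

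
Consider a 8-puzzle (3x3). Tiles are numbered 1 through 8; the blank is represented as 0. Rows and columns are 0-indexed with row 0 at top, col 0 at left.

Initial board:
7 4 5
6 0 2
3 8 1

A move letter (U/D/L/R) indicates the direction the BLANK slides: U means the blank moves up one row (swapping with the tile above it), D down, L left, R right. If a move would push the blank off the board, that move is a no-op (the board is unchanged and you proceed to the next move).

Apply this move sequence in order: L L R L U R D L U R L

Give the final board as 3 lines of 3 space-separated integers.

After move 1 (L):
7 4 5
0 6 2
3 8 1

After move 2 (L):
7 4 5
0 6 2
3 8 1

After move 3 (R):
7 4 5
6 0 2
3 8 1

After move 4 (L):
7 4 5
0 6 2
3 8 1

After move 5 (U):
0 4 5
7 6 2
3 8 1

After move 6 (R):
4 0 5
7 6 2
3 8 1

After move 7 (D):
4 6 5
7 0 2
3 8 1

After move 8 (L):
4 6 5
0 7 2
3 8 1

After move 9 (U):
0 6 5
4 7 2
3 8 1

After move 10 (R):
6 0 5
4 7 2
3 8 1

After move 11 (L):
0 6 5
4 7 2
3 8 1

Answer: 0 6 5
4 7 2
3 8 1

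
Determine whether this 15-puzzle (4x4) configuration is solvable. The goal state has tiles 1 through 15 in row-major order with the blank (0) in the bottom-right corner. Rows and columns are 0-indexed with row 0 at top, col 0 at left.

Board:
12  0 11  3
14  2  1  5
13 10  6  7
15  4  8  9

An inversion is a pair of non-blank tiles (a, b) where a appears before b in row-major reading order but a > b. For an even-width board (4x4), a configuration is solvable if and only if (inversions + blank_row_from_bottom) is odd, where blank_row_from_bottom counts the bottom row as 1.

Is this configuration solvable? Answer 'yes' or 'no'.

Answer: yes

Derivation:
Inversions: 51
Blank is in row 0 (0-indexed from top), which is row 4 counting from the bottom (bottom = 1).
51 + 4 = 55, which is odd, so the puzzle is solvable.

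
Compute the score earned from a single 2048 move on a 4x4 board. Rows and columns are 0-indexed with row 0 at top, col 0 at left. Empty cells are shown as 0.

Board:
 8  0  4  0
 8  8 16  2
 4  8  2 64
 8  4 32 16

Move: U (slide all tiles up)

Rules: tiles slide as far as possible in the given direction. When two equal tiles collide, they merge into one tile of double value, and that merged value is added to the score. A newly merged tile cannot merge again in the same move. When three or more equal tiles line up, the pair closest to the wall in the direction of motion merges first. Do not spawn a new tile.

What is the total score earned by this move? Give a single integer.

Answer: 32

Derivation:
Slide up:
col 0: [8, 8, 4, 8] -> [16, 4, 8, 0]  score +16 (running 16)
col 1: [0, 8, 8, 4] -> [16, 4, 0, 0]  score +16 (running 32)
col 2: [4, 16, 2, 32] -> [4, 16, 2, 32]  score +0 (running 32)
col 3: [0, 2, 64, 16] -> [2, 64, 16, 0]  score +0 (running 32)
Board after move:
16 16  4  2
 4  4 16 64
 8  0  2 16
 0  0 32  0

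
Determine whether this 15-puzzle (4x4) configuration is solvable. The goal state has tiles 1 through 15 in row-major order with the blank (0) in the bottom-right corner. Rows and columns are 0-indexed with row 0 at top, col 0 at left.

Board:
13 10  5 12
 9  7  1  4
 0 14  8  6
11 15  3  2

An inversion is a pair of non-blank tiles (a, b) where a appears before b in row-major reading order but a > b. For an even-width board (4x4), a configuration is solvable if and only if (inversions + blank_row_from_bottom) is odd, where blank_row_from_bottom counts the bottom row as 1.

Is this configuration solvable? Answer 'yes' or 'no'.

Inversions: 63
Blank is in row 2 (0-indexed from top), which is row 2 counting from the bottom (bottom = 1).
63 + 2 = 65, which is odd, so the puzzle is solvable.

Answer: yes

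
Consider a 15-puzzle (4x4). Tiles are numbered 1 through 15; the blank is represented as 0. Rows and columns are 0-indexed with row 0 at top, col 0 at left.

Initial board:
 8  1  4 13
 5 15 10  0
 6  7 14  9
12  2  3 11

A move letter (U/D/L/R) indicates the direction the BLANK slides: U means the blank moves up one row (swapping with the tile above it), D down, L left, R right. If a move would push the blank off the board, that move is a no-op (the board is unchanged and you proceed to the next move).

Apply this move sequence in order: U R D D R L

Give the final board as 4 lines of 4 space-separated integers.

Answer:  8  1  4 13
 5 15 10  9
 6  7  0 14
12  2  3 11

Derivation:
After move 1 (U):
 8  1  4  0
 5 15 10 13
 6  7 14  9
12  2  3 11

After move 2 (R):
 8  1  4  0
 5 15 10 13
 6  7 14  9
12  2  3 11

After move 3 (D):
 8  1  4 13
 5 15 10  0
 6  7 14  9
12  2  3 11

After move 4 (D):
 8  1  4 13
 5 15 10  9
 6  7 14  0
12  2  3 11

After move 5 (R):
 8  1  4 13
 5 15 10  9
 6  7 14  0
12  2  3 11

After move 6 (L):
 8  1  4 13
 5 15 10  9
 6  7  0 14
12  2  3 11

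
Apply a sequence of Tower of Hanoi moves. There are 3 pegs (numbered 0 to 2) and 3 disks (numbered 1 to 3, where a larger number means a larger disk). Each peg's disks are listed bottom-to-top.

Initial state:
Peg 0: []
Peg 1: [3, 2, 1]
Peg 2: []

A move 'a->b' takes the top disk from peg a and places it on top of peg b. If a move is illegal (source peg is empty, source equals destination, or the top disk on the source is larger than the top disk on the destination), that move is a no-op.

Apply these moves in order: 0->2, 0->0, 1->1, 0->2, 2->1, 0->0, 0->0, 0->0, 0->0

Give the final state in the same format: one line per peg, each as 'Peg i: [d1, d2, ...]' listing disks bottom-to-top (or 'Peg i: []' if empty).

After move 1 (0->2):
Peg 0: []
Peg 1: [3, 2, 1]
Peg 2: []

After move 2 (0->0):
Peg 0: []
Peg 1: [3, 2, 1]
Peg 2: []

After move 3 (1->1):
Peg 0: []
Peg 1: [3, 2, 1]
Peg 2: []

After move 4 (0->2):
Peg 0: []
Peg 1: [3, 2, 1]
Peg 2: []

After move 5 (2->1):
Peg 0: []
Peg 1: [3, 2, 1]
Peg 2: []

After move 6 (0->0):
Peg 0: []
Peg 1: [3, 2, 1]
Peg 2: []

After move 7 (0->0):
Peg 0: []
Peg 1: [3, 2, 1]
Peg 2: []

After move 8 (0->0):
Peg 0: []
Peg 1: [3, 2, 1]
Peg 2: []

After move 9 (0->0):
Peg 0: []
Peg 1: [3, 2, 1]
Peg 2: []

Answer: Peg 0: []
Peg 1: [3, 2, 1]
Peg 2: []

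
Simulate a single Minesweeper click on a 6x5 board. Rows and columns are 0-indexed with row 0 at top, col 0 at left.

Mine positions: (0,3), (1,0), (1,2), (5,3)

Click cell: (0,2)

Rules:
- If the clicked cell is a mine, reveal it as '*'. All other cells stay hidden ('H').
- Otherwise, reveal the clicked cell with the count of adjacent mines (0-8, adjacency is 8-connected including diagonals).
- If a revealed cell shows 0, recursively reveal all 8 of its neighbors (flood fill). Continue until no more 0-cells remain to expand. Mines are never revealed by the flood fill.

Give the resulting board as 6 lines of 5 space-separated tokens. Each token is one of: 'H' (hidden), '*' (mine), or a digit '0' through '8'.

H H 2 H H
H H H H H
H H H H H
H H H H H
H H H H H
H H H H H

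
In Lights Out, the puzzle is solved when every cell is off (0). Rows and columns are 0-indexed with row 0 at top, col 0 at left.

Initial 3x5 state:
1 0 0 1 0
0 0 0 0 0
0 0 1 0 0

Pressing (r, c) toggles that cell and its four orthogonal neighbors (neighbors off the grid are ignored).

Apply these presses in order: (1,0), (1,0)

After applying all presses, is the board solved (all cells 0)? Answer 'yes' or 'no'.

Answer: no

Derivation:
After press 1 at (1,0):
0 0 0 1 0
1 1 0 0 0
1 0 1 0 0

After press 2 at (1,0):
1 0 0 1 0
0 0 0 0 0
0 0 1 0 0

Lights still on: 3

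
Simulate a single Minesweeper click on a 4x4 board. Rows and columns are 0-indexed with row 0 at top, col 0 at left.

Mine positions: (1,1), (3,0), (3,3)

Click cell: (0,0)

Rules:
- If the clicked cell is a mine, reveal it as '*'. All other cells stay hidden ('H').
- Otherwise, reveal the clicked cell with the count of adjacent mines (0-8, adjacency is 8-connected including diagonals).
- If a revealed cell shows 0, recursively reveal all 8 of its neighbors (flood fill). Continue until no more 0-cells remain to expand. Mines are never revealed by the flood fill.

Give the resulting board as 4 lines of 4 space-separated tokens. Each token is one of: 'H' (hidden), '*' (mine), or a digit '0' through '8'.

1 H H H
H H H H
H H H H
H H H H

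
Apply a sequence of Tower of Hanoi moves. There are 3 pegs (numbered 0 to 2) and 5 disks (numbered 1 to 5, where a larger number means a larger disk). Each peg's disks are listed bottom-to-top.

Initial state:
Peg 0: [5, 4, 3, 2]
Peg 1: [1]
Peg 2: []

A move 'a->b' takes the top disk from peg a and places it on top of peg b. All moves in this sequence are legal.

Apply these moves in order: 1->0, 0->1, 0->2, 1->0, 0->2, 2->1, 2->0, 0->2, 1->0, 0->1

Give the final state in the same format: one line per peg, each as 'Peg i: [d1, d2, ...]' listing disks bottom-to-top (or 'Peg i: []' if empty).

After move 1 (1->0):
Peg 0: [5, 4, 3, 2, 1]
Peg 1: []
Peg 2: []

After move 2 (0->1):
Peg 0: [5, 4, 3, 2]
Peg 1: [1]
Peg 2: []

After move 3 (0->2):
Peg 0: [5, 4, 3]
Peg 1: [1]
Peg 2: [2]

After move 4 (1->0):
Peg 0: [5, 4, 3, 1]
Peg 1: []
Peg 2: [2]

After move 5 (0->2):
Peg 0: [5, 4, 3]
Peg 1: []
Peg 2: [2, 1]

After move 6 (2->1):
Peg 0: [5, 4, 3]
Peg 1: [1]
Peg 2: [2]

After move 7 (2->0):
Peg 0: [5, 4, 3, 2]
Peg 1: [1]
Peg 2: []

After move 8 (0->2):
Peg 0: [5, 4, 3]
Peg 1: [1]
Peg 2: [2]

After move 9 (1->0):
Peg 0: [5, 4, 3, 1]
Peg 1: []
Peg 2: [2]

After move 10 (0->1):
Peg 0: [5, 4, 3]
Peg 1: [1]
Peg 2: [2]

Answer: Peg 0: [5, 4, 3]
Peg 1: [1]
Peg 2: [2]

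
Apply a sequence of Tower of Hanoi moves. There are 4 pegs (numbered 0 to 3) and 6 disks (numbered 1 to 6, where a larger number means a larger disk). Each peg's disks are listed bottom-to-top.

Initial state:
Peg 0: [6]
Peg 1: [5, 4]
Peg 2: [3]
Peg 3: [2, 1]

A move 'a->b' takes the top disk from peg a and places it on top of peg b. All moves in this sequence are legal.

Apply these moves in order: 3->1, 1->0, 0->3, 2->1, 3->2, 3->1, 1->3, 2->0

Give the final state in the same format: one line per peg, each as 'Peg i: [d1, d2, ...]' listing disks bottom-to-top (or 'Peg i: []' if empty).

Answer: Peg 0: [6, 1]
Peg 1: [5, 4, 3]
Peg 2: []
Peg 3: [2]

Derivation:
After move 1 (3->1):
Peg 0: [6]
Peg 1: [5, 4, 1]
Peg 2: [3]
Peg 3: [2]

After move 2 (1->0):
Peg 0: [6, 1]
Peg 1: [5, 4]
Peg 2: [3]
Peg 3: [2]

After move 3 (0->3):
Peg 0: [6]
Peg 1: [5, 4]
Peg 2: [3]
Peg 3: [2, 1]

After move 4 (2->1):
Peg 0: [6]
Peg 1: [5, 4, 3]
Peg 2: []
Peg 3: [2, 1]

After move 5 (3->2):
Peg 0: [6]
Peg 1: [5, 4, 3]
Peg 2: [1]
Peg 3: [2]

After move 6 (3->1):
Peg 0: [6]
Peg 1: [5, 4, 3, 2]
Peg 2: [1]
Peg 3: []

After move 7 (1->3):
Peg 0: [6]
Peg 1: [5, 4, 3]
Peg 2: [1]
Peg 3: [2]

After move 8 (2->0):
Peg 0: [6, 1]
Peg 1: [5, 4, 3]
Peg 2: []
Peg 3: [2]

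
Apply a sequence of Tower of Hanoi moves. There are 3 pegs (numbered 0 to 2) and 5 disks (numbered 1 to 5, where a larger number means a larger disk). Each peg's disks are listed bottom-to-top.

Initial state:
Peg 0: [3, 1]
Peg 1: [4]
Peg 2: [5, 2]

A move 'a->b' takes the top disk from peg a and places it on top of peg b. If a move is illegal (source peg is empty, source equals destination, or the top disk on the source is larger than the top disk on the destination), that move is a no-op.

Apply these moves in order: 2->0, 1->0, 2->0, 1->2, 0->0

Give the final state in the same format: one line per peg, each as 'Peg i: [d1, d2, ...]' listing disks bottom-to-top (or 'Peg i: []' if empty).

Answer: Peg 0: [3, 1]
Peg 1: [4]
Peg 2: [5, 2]

Derivation:
After move 1 (2->0):
Peg 0: [3, 1]
Peg 1: [4]
Peg 2: [5, 2]

After move 2 (1->0):
Peg 0: [3, 1]
Peg 1: [4]
Peg 2: [5, 2]

After move 3 (2->0):
Peg 0: [3, 1]
Peg 1: [4]
Peg 2: [5, 2]

After move 4 (1->2):
Peg 0: [3, 1]
Peg 1: [4]
Peg 2: [5, 2]

After move 5 (0->0):
Peg 0: [3, 1]
Peg 1: [4]
Peg 2: [5, 2]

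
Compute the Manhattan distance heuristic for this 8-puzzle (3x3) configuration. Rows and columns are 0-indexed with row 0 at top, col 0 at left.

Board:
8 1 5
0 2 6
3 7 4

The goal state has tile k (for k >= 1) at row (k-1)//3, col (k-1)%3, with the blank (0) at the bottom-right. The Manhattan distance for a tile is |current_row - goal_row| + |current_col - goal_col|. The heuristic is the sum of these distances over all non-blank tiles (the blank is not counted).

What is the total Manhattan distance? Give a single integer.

Tile 8: at (0,0), goal (2,1), distance |0-2|+|0-1| = 3
Tile 1: at (0,1), goal (0,0), distance |0-0|+|1-0| = 1
Tile 5: at (0,2), goal (1,1), distance |0-1|+|2-1| = 2
Tile 2: at (1,1), goal (0,1), distance |1-0|+|1-1| = 1
Tile 6: at (1,2), goal (1,2), distance |1-1|+|2-2| = 0
Tile 3: at (2,0), goal (0,2), distance |2-0|+|0-2| = 4
Tile 7: at (2,1), goal (2,0), distance |2-2|+|1-0| = 1
Tile 4: at (2,2), goal (1,0), distance |2-1|+|2-0| = 3
Sum: 3 + 1 + 2 + 1 + 0 + 4 + 1 + 3 = 15

Answer: 15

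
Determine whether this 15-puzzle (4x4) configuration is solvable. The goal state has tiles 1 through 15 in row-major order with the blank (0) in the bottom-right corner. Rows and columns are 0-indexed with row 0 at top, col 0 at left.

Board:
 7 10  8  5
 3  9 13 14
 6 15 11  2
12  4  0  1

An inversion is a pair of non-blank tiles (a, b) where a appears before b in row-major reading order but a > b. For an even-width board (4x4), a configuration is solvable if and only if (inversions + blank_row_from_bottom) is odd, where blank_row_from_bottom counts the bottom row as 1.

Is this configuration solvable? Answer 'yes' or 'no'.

Inversions: 57
Blank is in row 3 (0-indexed from top), which is row 1 counting from the bottom (bottom = 1).
57 + 1 = 58, which is even, so the puzzle is not solvable.

Answer: no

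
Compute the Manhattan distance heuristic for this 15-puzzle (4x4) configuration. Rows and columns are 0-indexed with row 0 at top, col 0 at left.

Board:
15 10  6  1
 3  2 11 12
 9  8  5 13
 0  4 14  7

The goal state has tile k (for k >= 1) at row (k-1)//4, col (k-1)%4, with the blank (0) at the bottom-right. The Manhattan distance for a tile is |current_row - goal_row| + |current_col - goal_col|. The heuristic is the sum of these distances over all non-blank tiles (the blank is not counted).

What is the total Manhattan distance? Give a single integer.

Answer: 37

Derivation:
Tile 15: at (0,0), goal (3,2), distance |0-3|+|0-2| = 5
Tile 10: at (0,1), goal (2,1), distance |0-2|+|1-1| = 2
Tile 6: at (0,2), goal (1,1), distance |0-1|+|2-1| = 2
Tile 1: at (0,3), goal (0,0), distance |0-0|+|3-0| = 3
Tile 3: at (1,0), goal (0,2), distance |1-0|+|0-2| = 3
Tile 2: at (1,1), goal (0,1), distance |1-0|+|1-1| = 1
Tile 11: at (1,2), goal (2,2), distance |1-2|+|2-2| = 1
Tile 12: at (1,3), goal (2,3), distance |1-2|+|3-3| = 1
Tile 9: at (2,0), goal (2,0), distance |2-2|+|0-0| = 0
Tile 8: at (2,1), goal (1,3), distance |2-1|+|1-3| = 3
Tile 5: at (2,2), goal (1,0), distance |2-1|+|2-0| = 3
Tile 13: at (2,3), goal (3,0), distance |2-3|+|3-0| = 4
Tile 4: at (3,1), goal (0,3), distance |3-0|+|1-3| = 5
Tile 14: at (3,2), goal (3,1), distance |3-3|+|2-1| = 1
Tile 7: at (3,3), goal (1,2), distance |3-1|+|3-2| = 3
Sum: 5 + 2 + 2 + 3 + 3 + 1 + 1 + 1 + 0 + 3 + 3 + 4 + 5 + 1 + 3 = 37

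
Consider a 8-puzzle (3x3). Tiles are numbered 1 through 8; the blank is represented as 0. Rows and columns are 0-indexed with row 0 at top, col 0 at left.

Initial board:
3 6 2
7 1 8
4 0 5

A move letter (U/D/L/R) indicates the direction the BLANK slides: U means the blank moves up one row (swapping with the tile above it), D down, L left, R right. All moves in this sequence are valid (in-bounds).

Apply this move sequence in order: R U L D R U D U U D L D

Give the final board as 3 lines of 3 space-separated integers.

After move 1 (R):
3 6 2
7 1 8
4 5 0

After move 2 (U):
3 6 2
7 1 0
4 5 8

After move 3 (L):
3 6 2
7 0 1
4 5 8

After move 4 (D):
3 6 2
7 5 1
4 0 8

After move 5 (R):
3 6 2
7 5 1
4 8 0

After move 6 (U):
3 6 2
7 5 0
4 8 1

After move 7 (D):
3 6 2
7 5 1
4 8 0

After move 8 (U):
3 6 2
7 5 0
4 8 1

After move 9 (U):
3 6 0
7 5 2
4 8 1

After move 10 (D):
3 6 2
7 5 0
4 8 1

After move 11 (L):
3 6 2
7 0 5
4 8 1

After move 12 (D):
3 6 2
7 8 5
4 0 1

Answer: 3 6 2
7 8 5
4 0 1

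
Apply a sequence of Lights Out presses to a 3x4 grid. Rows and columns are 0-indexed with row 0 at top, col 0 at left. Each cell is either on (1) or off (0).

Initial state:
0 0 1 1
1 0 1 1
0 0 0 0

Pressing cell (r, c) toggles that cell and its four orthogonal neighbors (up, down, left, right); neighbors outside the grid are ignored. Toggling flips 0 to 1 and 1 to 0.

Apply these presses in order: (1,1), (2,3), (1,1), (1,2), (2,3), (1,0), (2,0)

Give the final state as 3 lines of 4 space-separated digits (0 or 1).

Answer: 1 0 0 1
1 0 0 0
0 1 1 0

Derivation:
After press 1 at (1,1):
0 1 1 1
0 1 0 1
0 1 0 0

After press 2 at (2,3):
0 1 1 1
0 1 0 0
0 1 1 1

After press 3 at (1,1):
0 0 1 1
1 0 1 0
0 0 1 1

After press 4 at (1,2):
0 0 0 1
1 1 0 1
0 0 0 1

After press 5 at (2,3):
0 0 0 1
1 1 0 0
0 0 1 0

After press 6 at (1,0):
1 0 0 1
0 0 0 0
1 0 1 0

After press 7 at (2,0):
1 0 0 1
1 0 0 0
0 1 1 0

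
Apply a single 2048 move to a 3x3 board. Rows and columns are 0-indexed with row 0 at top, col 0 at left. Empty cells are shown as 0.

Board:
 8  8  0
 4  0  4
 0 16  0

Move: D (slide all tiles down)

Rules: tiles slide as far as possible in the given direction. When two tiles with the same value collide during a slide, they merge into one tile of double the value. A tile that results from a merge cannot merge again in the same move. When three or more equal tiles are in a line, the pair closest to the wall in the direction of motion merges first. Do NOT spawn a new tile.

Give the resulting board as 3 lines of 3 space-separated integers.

Answer:  0  0  0
 8  8  0
 4 16  4

Derivation:
Slide down:
col 0: [8, 4, 0] -> [0, 8, 4]
col 1: [8, 0, 16] -> [0, 8, 16]
col 2: [0, 4, 0] -> [0, 0, 4]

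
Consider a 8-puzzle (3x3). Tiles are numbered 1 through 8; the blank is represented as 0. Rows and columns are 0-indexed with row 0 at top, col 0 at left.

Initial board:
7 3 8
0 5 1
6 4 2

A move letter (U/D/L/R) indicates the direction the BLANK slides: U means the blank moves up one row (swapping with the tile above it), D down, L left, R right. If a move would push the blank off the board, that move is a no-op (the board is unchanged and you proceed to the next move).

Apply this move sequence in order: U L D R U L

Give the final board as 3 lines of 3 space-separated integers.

Answer: 0 7 8
5 3 1
6 4 2

Derivation:
After move 1 (U):
0 3 8
7 5 1
6 4 2

After move 2 (L):
0 3 8
7 5 1
6 4 2

After move 3 (D):
7 3 8
0 5 1
6 4 2

After move 4 (R):
7 3 8
5 0 1
6 4 2

After move 5 (U):
7 0 8
5 3 1
6 4 2

After move 6 (L):
0 7 8
5 3 1
6 4 2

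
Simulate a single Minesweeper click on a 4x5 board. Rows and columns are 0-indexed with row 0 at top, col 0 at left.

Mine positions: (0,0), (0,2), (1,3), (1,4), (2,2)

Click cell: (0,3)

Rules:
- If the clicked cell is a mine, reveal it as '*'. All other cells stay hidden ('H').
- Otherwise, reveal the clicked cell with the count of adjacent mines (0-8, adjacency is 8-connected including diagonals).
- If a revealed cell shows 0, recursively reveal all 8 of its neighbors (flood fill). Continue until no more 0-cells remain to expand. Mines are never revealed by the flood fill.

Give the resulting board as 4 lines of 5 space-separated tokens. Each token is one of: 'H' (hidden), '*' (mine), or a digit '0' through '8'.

H H H 3 H
H H H H H
H H H H H
H H H H H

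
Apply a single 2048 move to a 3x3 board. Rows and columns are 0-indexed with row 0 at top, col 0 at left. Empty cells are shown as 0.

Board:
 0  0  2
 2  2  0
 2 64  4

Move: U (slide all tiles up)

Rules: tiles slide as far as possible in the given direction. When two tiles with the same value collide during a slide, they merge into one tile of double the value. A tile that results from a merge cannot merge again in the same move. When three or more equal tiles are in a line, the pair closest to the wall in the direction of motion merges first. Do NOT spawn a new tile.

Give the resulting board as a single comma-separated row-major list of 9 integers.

Answer: 4, 2, 2, 0, 64, 4, 0, 0, 0

Derivation:
Slide up:
col 0: [0, 2, 2] -> [4, 0, 0]
col 1: [0, 2, 64] -> [2, 64, 0]
col 2: [2, 0, 4] -> [2, 4, 0]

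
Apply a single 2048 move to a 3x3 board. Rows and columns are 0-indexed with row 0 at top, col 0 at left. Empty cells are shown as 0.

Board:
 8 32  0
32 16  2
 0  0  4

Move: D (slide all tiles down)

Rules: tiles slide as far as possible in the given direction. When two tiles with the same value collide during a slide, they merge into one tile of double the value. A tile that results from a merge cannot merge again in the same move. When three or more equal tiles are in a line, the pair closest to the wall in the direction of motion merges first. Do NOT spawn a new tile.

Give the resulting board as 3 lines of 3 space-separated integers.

Answer:  0  0  0
 8 32  2
32 16  4

Derivation:
Slide down:
col 0: [8, 32, 0] -> [0, 8, 32]
col 1: [32, 16, 0] -> [0, 32, 16]
col 2: [0, 2, 4] -> [0, 2, 4]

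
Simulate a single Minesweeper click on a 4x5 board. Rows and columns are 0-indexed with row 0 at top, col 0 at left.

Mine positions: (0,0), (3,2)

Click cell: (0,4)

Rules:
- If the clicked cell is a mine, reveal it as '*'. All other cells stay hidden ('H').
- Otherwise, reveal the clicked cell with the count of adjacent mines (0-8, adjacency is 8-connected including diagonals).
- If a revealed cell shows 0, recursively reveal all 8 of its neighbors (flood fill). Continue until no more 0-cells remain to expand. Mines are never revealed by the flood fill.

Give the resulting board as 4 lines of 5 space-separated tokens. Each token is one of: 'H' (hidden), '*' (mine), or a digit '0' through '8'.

H 1 0 0 0
H 1 0 0 0
H 1 1 1 0
H H H 1 0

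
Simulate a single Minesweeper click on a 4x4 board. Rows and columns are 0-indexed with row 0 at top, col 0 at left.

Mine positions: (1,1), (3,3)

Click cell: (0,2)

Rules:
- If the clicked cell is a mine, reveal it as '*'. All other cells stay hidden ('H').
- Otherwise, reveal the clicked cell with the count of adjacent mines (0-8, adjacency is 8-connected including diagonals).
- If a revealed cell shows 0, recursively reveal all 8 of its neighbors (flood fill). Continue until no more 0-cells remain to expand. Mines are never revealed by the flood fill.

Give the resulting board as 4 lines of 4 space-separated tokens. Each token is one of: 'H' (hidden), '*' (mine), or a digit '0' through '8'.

H H 1 H
H H H H
H H H H
H H H H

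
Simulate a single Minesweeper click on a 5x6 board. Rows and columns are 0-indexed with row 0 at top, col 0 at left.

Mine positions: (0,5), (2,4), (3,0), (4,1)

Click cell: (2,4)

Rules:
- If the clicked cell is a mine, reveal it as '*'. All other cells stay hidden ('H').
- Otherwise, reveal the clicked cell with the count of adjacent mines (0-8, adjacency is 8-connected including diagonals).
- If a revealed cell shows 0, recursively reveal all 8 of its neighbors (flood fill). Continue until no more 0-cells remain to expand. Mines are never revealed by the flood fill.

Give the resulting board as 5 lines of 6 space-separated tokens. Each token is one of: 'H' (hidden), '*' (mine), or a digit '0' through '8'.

H H H H H H
H H H H H H
H H H H * H
H H H H H H
H H H H H H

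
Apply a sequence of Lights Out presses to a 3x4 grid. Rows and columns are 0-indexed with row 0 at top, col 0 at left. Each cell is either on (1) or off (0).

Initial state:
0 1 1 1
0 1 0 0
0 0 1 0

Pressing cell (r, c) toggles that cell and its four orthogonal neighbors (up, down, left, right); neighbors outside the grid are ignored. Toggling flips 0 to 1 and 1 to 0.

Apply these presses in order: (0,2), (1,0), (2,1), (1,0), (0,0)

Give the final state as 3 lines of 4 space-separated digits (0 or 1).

Answer: 1 1 0 0
1 0 1 0
1 1 0 0

Derivation:
After press 1 at (0,2):
0 0 0 0
0 1 1 0
0 0 1 0

After press 2 at (1,0):
1 0 0 0
1 0 1 0
1 0 1 0

After press 3 at (2,1):
1 0 0 0
1 1 1 0
0 1 0 0

After press 4 at (1,0):
0 0 0 0
0 0 1 0
1 1 0 0

After press 5 at (0,0):
1 1 0 0
1 0 1 0
1 1 0 0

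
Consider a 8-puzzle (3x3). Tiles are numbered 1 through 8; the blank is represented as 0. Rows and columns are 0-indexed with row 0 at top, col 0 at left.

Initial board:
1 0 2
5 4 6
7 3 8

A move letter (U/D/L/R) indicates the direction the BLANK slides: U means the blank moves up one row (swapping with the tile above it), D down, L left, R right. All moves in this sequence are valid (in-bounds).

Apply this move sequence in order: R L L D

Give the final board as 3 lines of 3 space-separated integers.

Answer: 5 1 2
0 4 6
7 3 8

Derivation:
After move 1 (R):
1 2 0
5 4 6
7 3 8

After move 2 (L):
1 0 2
5 4 6
7 3 8

After move 3 (L):
0 1 2
5 4 6
7 3 8

After move 4 (D):
5 1 2
0 4 6
7 3 8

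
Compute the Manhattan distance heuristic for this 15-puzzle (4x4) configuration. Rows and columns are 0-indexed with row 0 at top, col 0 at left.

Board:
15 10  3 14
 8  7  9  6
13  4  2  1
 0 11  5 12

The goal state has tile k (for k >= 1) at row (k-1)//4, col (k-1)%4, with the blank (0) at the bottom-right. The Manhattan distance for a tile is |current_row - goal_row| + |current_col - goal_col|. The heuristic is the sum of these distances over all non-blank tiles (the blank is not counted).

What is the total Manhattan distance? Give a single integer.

Tile 15: at (0,0), goal (3,2), distance |0-3|+|0-2| = 5
Tile 10: at (0,1), goal (2,1), distance |0-2|+|1-1| = 2
Tile 3: at (0,2), goal (0,2), distance |0-0|+|2-2| = 0
Tile 14: at (0,3), goal (3,1), distance |0-3|+|3-1| = 5
Tile 8: at (1,0), goal (1,3), distance |1-1|+|0-3| = 3
Tile 7: at (1,1), goal (1,2), distance |1-1|+|1-2| = 1
Tile 9: at (1,2), goal (2,0), distance |1-2|+|2-0| = 3
Tile 6: at (1,3), goal (1,1), distance |1-1|+|3-1| = 2
Tile 13: at (2,0), goal (3,0), distance |2-3|+|0-0| = 1
Tile 4: at (2,1), goal (0,3), distance |2-0|+|1-3| = 4
Tile 2: at (2,2), goal (0,1), distance |2-0|+|2-1| = 3
Tile 1: at (2,3), goal (0,0), distance |2-0|+|3-0| = 5
Tile 11: at (3,1), goal (2,2), distance |3-2|+|1-2| = 2
Tile 5: at (3,2), goal (1,0), distance |3-1|+|2-0| = 4
Tile 12: at (3,3), goal (2,3), distance |3-2|+|3-3| = 1
Sum: 5 + 2 + 0 + 5 + 3 + 1 + 3 + 2 + 1 + 4 + 3 + 5 + 2 + 4 + 1 = 41

Answer: 41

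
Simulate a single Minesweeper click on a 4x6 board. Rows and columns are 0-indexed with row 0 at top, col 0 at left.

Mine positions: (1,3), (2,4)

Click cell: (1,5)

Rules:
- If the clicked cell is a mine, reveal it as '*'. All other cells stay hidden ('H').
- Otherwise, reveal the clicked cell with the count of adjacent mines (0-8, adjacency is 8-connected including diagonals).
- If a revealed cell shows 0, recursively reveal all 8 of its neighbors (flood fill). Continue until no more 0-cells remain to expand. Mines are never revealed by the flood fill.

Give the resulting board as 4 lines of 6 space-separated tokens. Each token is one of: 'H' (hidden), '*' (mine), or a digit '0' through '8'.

H H H H H H
H H H H H 1
H H H H H H
H H H H H H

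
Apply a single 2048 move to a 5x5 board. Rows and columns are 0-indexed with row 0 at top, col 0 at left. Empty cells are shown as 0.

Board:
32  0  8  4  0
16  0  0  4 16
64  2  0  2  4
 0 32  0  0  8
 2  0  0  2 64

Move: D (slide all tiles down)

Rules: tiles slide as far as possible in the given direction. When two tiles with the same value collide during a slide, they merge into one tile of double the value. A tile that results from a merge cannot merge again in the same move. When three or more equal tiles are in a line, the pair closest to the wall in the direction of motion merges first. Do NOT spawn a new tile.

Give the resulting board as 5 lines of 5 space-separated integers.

Slide down:
col 0: [32, 16, 64, 0, 2] -> [0, 32, 16, 64, 2]
col 1: [0, 0, 2, 32, 0] -> [0, 0, 0, 2, 32]
col 2: [8, 0, 0, 0, 0] -> [0, 0, 0, 0, 8]
col 3: [4, 4, 2, 0, 2] -> [0, 0, 0, 8, 4]
col 4: [0, 16, 4, 8, 64] -> [0, 16, 4, 8, 64]

Answer:  0  0  0  0  0
32  0  0  0 16
16  0  0  0  4
64  2  0  8  8
 2 32  8  4 64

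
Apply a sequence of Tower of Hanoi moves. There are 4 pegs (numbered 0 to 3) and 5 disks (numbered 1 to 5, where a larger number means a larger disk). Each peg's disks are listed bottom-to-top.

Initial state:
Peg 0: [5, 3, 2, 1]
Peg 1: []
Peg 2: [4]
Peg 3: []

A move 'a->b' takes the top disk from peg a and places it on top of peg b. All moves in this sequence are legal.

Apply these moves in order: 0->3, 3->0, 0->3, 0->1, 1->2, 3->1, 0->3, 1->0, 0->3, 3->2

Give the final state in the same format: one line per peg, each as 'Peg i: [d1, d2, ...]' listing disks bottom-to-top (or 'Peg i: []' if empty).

After move 1 (0->3):
Peg 0: [5, 3, 2]
Peg 1: []
Peg 2: [4]
Peg 3: [1]

After move 2 (3->0):
Peg 0: [5, 3, 2, 1]
Peg 1: []
Peg 2: [4]
Peg 3: []

After move 3 (0->3):
Peg 0: [5, 3, 2]
Peg 1: []
Peg 2: [4]
Peg 3: [1]

After move 4 (0->1):
Peg 0: [5, 3]
Peg 1: [2]
Peg 2: [4]
Peg 3: [1]

After move 5 (1->2):
Peg 0: [5, 3]
Peg 1: []
Peg 2: [4, 2]
Peg 3: [1]

After move 6 (3->1):
Peg 0: [5, 3]
Peg 1: [1]
Peg 2: [4, 2]
Peg 3: []

After move 7 (0->3):
Peg 0: [5]
Peg 1: [1]
Peg 2: [4, 2]
Peg 3: [3]

After move 8 (1->0):
Peg 0: [5, 1]
Peg 1: []
Peg 2: [4, 2]
Peg 3: [3]

After move 9 (0->3):
Peg 0: [5]
Peg 1: []
Peg 2: [4, 2]
Peg 3: [3, 1]

After move 10 (3->2):
Peg 0: [5]
Peg 1: []
Peg 2: [4, 2, 1]
Peg 3: [3]

Answer: Peg 0: [5]
Peg 1: []
Peg 2: [4, 2, 1]
Peg 3: [3]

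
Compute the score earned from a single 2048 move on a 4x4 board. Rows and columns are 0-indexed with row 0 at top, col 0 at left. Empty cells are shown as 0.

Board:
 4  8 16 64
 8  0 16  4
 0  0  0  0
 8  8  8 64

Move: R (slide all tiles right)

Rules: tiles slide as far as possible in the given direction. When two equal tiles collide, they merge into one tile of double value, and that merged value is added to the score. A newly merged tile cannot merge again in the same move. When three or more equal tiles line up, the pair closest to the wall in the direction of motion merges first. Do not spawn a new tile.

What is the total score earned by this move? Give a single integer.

Answer: 16

Derivation:
Slide right:
row 0: [4, 8, 16, 64] -> [4, 8, 16, 64]  score +0 (running 0)
row 1: [8, 0, 16, 4] -> [0, 8, 16, 4]  score +0 (running 0)
row 2: [0, 0, 0, 0] -> [0, 0, 0, 0]  score +0 (running 0)
row 3: [8, 8, 8, 64] -> [0, 8, 16, 64]  score +16 (running 16)
Board after move:
 4  8 16 64
 0  8 16  4
 0  0  0  0
 0  8 16 64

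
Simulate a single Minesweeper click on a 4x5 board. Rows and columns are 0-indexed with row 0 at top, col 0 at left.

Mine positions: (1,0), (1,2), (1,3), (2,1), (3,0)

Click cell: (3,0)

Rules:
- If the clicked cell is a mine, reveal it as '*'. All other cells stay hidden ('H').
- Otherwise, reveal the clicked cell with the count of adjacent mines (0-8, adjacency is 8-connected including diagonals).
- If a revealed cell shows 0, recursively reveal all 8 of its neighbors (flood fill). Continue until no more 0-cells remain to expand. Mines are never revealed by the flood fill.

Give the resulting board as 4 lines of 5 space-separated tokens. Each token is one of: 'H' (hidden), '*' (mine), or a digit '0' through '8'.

H H H H H
H H H H H
H H H H H
* H H H H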